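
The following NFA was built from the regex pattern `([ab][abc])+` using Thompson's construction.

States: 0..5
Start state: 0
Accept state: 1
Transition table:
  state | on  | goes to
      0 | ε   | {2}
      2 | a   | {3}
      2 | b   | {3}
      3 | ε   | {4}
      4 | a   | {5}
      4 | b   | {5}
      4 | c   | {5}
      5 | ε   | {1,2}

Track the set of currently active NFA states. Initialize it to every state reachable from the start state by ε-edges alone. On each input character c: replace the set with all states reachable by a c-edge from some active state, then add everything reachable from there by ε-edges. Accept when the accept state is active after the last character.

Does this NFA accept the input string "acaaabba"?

start: ε-closure({0}) = {0,2}
'a' @ 1: {3,4}
'c' @ 2: {1,2,5}  [accepting]
'a' @ 3: {3,4}
'a' @ 4: {1,2,5}  [accepting]
'a' @ 5: {3,4}
'b' @ 6: {1,2,5}  [accepting]
'b' @ 7: {3,4}
'a' @ 8: {1,2,5}  [accepting]
end set {1,2,5} — state 1 in

Answer: ACCEPT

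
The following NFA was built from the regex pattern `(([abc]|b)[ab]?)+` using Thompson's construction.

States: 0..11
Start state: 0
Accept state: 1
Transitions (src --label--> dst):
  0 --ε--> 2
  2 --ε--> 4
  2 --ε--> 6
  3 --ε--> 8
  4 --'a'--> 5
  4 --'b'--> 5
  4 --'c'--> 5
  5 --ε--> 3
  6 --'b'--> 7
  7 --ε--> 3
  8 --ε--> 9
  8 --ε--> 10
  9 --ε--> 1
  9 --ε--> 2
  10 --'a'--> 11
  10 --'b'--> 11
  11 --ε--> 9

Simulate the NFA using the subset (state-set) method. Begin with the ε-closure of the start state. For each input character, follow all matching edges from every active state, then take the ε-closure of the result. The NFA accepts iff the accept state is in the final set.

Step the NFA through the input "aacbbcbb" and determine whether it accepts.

Answer: ACCEPT

Steps:
start: ε-closure({0}) = {0,2,4,6}
'a' @ 1: {1,2,3,4,5,6,8,9,10}  [accepting]
'a' @ 2: {1,2,3,4,5,6,8,9,10,11}  [accepting]
'c' @ 3: {1,2,3,4,5,6,8,9,10}  [accepting]
'b' @ 4: {1,2,3,4,5,6,7,8,9,10,11}  [accepting]
'b' @ 5: {1,2,3,4,5,6,7,8,9,10,11}  [accepting]
'c' @ 6: {1,2,3,4,5,6,8,9,10}  [accepting]
'b' @ 7: {1,2,3,4,5,6,7,8,9,10,11}  [accepting]
'b' @ 8: {1,2,3,4,5,6,7,8,9,10,11}  [accepting]
after full input: {1,2,3,4,5,6,7,8,9,10,11}  (accept=1 in)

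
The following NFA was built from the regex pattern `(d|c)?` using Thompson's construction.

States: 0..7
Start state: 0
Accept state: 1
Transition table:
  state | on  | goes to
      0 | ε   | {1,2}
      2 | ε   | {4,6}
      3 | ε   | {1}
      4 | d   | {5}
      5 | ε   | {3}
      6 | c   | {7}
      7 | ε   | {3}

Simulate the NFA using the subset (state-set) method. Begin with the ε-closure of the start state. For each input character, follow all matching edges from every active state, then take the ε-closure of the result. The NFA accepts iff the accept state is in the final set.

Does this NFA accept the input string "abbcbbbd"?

S₀ = ε-closure({0}) = {0,1,2,4,6}
'a' @ 1: {}  — dead — no transitions
rest 'bbcbbbd' ignored (set empty)
end set {} — state 1 not in

Answer: REJECT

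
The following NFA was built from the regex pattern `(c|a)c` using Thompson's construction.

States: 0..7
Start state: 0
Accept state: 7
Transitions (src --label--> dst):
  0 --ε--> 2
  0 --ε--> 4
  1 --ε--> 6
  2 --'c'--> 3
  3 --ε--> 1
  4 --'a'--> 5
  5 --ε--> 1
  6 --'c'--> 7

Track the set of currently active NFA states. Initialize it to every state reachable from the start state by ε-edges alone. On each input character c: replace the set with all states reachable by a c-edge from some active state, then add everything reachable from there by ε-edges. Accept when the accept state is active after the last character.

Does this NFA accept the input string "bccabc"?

Answer: REJECT

Derivation:
S₀ = ε-closure({0}) = {0,2,4}
'b' @ 1: {}  — no active states
rest 'ccabc' ignored (set empty)
end set {} — state 7 not in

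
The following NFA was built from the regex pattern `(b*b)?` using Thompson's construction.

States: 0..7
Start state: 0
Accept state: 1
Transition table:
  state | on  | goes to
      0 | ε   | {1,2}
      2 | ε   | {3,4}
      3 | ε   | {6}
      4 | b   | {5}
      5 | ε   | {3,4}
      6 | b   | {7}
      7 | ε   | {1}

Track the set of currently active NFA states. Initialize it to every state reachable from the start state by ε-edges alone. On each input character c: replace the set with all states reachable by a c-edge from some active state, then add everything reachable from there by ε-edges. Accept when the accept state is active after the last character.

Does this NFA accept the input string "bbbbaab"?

Answer: REJECT

Derivation:
initial (ε-close {0}): {0,1,2,3,4,6}
'b' @ 1: {1,3,4,5,6,7}  (accept∈set)
'b' @ 2: {1,3,4,5,6,7}  (accept∈set)
'b' @ 3: {1,3,4,5,6,7}  (accept∈set)
'b' @ 4: {1,3,4,5,6,7}  (accept∈set)
'a' @ 5: {}  — dead — no transitions
rest 'ab' ignored (set empty)
after full input: {}  (accept=1 not in)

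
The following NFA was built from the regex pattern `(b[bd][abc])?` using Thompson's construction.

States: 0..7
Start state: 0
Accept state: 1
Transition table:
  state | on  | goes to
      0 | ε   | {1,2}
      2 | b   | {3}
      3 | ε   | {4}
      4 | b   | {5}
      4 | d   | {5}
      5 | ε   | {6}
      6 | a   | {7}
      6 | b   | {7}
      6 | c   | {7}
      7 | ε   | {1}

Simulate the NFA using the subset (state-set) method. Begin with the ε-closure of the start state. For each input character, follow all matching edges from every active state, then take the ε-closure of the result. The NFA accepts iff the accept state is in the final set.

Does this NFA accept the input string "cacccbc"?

start: ε-closure({0}) = {0,1,2}
'c' @ 1: {}  — no active states
rest 'acccbc' ignored (set empty)
end set {} — state 1 not in

Answer: REJECT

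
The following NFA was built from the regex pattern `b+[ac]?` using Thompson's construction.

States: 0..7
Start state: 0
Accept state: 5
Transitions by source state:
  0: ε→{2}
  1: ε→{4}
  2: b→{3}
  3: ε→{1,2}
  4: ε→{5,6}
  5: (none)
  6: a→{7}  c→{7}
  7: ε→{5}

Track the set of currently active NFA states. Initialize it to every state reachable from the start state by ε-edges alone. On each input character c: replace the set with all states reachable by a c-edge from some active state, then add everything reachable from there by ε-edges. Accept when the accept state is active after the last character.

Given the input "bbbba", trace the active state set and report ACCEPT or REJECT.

Answer: ACCEPT

Derivation:
S₀ = ε-closure({0}) = {0,2}
'b' @ 1: {1,2,3,4,5,6}  [accepting]
'b' @ 2: {1,2,3,4,5,6}  [accepting]
'b' @ 3: {1,2,3,4,5,6}  [accepting]
'b' @ 4: {1,2,3,4,5,6}  [accepting]
'a' @ 5: {5,7}  [accepting]
final: {5,7}; accept 5 in set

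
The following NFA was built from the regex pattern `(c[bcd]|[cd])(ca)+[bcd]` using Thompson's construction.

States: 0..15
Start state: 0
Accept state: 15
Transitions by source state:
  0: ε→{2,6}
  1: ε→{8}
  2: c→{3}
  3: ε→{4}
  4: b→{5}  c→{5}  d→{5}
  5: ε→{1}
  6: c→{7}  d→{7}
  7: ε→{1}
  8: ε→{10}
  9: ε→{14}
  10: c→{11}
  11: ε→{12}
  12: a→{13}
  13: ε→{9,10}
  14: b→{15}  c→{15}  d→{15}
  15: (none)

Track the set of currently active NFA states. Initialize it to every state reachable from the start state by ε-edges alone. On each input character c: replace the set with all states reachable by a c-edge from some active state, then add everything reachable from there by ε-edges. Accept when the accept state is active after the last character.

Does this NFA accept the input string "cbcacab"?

start: ε-closure({0}) = {0,2,6}
'c' @ 1: {1,3,4,7,8,10}
'b' @ 2: {1,5,8,10}
'c' @ 3: {11,12}
'a' @ 4: {9,10,13,14}
'c' @ 5: {11,12,15}  (accept∈set)
'a' @ 6: {9,10,13,14}
'b' @ 7: {15}  (accept∈set)
after full input: {15}  (accept=15 in)

Answer: ACCEPT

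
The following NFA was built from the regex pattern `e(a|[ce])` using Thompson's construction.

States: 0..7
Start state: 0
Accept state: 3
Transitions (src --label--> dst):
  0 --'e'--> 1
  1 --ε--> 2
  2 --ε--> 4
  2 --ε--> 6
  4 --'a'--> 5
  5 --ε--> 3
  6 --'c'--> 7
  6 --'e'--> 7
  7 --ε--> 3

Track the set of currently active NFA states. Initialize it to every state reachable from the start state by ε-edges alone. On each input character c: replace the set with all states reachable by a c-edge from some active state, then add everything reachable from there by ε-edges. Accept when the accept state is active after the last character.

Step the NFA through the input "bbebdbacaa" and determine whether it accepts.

S₀ = ε-closure({0}) = {0}
'b' @ 1: {}  — dead — no transitions
rest 'bebdbacaa' ignored (set empty)
after full input: {}  (accept=3 not in)

Answer: REJECT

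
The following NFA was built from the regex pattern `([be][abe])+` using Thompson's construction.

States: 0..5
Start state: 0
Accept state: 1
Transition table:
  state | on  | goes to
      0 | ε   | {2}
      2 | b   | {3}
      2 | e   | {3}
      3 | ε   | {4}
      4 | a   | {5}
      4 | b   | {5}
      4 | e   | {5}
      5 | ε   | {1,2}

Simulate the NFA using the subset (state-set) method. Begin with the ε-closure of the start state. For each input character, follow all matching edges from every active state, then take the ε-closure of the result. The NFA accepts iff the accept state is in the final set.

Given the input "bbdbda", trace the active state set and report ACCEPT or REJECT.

Answer: REJECT

Trace:
initial (ε-close {0}): {0,2}
'b' @ 1: {3,4}
'b' @ 2: {1,2,5}  (accept∈set)
'd' @ 3: {}  — dead — no transitions
rest 'bda' ignored (set empty)
final: {}; accept 1 not in set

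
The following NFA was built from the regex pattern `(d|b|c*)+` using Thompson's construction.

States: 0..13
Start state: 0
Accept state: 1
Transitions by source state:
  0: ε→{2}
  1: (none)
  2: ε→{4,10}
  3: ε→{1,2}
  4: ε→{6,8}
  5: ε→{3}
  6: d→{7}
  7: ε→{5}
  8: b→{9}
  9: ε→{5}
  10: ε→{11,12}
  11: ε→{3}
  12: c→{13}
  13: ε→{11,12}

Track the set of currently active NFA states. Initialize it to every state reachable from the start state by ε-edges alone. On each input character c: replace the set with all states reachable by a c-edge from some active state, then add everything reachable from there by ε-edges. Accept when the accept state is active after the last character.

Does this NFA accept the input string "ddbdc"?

initial (ε-close {0}): {0,1,2,3,4,6,8,10,11,12}
'd' @ 1: {1,2,3,4,5,6,7,8,10,11,12}  ✓accept
'd' @ 2: {1,2,3,4,5,6,7,8,10,11,12}  ✓accept
'b' @ 3: {1,2,3,4,5,6,8,9,10,11,12}  ✓accept
'd' @ 4: {1,2,3,4,5,6,7,8,10,11,12}  ✓accept
'c' @ 5: {1,2,3,4,6,8,10,11,12,13}  ✓accept
after full input: {1,2,3,4,6,8,10,11,12,13}  (accept=1 in)

Answer: ACCEPT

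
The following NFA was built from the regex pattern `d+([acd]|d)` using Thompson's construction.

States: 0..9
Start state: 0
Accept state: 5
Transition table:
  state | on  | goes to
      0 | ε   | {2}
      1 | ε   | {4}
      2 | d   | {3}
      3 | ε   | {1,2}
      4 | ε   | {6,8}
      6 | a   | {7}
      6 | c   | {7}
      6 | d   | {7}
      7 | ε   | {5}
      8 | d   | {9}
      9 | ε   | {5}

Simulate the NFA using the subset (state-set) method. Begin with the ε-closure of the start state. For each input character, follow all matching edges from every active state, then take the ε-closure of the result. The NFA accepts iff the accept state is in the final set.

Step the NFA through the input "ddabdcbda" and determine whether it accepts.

Answer: REJECT

Steps:
initial (ε-close {0}): {0,2}
'd' @ 1: {1,2,3,4,6,8}
'd' @ 2: {1,2,3,4,5,6,7,8,9}  ✓accept
'a' @ 3: {5,7}  ✓accept
'b' @ 4: {}  — dead — no transitions
rest 'dcbda' ignored (set empty)
end set {} — state 5 not in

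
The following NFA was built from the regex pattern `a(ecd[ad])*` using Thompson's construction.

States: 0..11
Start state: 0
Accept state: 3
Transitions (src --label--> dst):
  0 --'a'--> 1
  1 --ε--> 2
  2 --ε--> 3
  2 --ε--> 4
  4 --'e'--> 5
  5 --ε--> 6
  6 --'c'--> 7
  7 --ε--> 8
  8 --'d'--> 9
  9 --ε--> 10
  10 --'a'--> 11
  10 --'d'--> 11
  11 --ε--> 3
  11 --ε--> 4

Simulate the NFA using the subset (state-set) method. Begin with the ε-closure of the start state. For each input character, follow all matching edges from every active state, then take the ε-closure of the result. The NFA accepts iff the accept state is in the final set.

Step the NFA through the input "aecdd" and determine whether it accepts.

initial (ε-close {0}): {0}
'a' @ 1: {1,2,3,4}  [accepting]
'e' @ 2: {5,6}
'c' @ 3: {7,8}
'd' @ 4: {9,10}
'd' @ 5: {3,4,11}  [accepting]
end set {3,4,11} — state 3 in

Answer: ACCEPT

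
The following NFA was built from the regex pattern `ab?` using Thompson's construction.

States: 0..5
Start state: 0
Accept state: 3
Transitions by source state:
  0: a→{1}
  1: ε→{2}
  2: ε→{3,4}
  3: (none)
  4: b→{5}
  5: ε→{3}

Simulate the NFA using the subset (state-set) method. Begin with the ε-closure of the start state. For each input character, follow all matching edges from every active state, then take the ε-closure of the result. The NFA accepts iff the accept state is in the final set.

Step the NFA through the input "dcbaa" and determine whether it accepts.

start: ε-closure({0}) = {0}
'd' @ 1: {}  — no active states
rest 'cbaa' ignored (set empty)
end set {} — state 3 not in

Answer: REJECT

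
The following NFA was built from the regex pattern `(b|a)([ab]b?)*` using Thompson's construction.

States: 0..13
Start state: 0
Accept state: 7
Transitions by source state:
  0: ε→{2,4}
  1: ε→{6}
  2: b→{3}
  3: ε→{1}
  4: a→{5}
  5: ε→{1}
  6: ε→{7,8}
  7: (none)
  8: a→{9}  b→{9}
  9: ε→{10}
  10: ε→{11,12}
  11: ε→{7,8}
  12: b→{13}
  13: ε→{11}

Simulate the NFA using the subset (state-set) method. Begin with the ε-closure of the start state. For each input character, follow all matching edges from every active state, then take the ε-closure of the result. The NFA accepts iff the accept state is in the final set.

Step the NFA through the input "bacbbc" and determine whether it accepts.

S₀ = ε-closure({0}) = {0,2,4}
'b' @ 1: {1,3,6,7,8}  (accept∈set)
'a' @ 2: {7,8,9,10,11,12}  (accept∈set)
'c' @ 3: {}  — dead — no transitions
rest 'bbc' ignored (set empty)
end set {} — state 7 not in

Answer: REJECT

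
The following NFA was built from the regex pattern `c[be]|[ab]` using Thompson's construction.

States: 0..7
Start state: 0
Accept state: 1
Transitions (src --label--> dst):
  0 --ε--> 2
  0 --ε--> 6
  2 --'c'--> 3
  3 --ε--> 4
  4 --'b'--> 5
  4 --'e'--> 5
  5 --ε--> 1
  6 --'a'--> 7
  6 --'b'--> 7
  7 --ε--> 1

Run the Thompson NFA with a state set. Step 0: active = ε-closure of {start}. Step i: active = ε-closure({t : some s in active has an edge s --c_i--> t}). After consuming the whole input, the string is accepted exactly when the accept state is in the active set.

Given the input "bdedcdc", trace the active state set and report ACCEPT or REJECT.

Answer: REJECT

Steps:
initial (ε-close {0}): {0,2,6}
'b' @ 1: {1,7}  ✓accept
'd' @ 2: {}  — no active states
rest 'edcdc' ignored (set empty)
end set {} — state 1 not in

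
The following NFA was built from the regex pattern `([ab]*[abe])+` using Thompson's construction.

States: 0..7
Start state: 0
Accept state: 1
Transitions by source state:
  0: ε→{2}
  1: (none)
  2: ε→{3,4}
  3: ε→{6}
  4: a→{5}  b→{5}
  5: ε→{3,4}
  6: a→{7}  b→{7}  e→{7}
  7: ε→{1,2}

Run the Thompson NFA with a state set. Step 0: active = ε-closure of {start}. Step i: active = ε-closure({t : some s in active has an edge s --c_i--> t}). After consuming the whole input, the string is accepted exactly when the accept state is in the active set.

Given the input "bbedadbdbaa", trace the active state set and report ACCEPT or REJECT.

initial (ε-close {0}): {0,2,3,4,6}
'b' @ 1: {1,2,3,4,5,6,7}  [accepting]
'b' @ 2: {1,2,3,4,5,6,7}  [accepting]
'e' @ 3: {1,2,3,4,6,7}  [accepting]
'd' @ 4: {}  — dead — no transitions
rest 'adbdbaa' ignored (set empty)
after full input: {}  (accept=1 not in)

Answer: REJECT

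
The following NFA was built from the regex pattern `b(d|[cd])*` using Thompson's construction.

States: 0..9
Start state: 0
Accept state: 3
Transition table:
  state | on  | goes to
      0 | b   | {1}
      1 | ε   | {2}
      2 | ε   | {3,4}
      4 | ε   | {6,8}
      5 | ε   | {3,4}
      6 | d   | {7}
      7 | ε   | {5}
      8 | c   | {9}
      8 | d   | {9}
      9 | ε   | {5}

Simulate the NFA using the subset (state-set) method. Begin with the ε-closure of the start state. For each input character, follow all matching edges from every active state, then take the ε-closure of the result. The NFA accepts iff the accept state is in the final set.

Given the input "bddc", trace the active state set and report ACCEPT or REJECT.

initial (ε-close {0}): {0}
'b' @ 1: {1,2,3,4,6,8}  ✓accept
'd' @ 2: {3,4,5,6,7,8,9}  ✓accept
'd' @ 3: {3,4,5,6,7,8,9}  ✓accept
'c' @ 4: {3,4,5,6,8,9}  ✓accept
end set {3,4,5,6,8,9} — state 3 in

Answer: ACCEPT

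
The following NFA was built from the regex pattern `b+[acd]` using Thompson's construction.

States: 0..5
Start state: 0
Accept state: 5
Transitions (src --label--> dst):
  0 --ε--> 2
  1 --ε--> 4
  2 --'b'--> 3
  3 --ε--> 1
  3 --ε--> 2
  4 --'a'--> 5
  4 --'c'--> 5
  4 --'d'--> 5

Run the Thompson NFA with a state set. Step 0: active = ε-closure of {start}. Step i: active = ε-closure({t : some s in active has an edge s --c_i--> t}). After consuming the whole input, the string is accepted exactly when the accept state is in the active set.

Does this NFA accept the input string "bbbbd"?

Answer: ACCEPT

Trace:
start: ε-closure({0}) = {0,2}
'b' @ 1: {1,2,3,4}
'b' @ 2: {1,2,3,4}
'b' @ 3: {1,2,3,4}
'b' @ 4: {1,2,3,4}
'd' @ 5: {5}  ✓accept
after full input: {5}  (accept=5 in)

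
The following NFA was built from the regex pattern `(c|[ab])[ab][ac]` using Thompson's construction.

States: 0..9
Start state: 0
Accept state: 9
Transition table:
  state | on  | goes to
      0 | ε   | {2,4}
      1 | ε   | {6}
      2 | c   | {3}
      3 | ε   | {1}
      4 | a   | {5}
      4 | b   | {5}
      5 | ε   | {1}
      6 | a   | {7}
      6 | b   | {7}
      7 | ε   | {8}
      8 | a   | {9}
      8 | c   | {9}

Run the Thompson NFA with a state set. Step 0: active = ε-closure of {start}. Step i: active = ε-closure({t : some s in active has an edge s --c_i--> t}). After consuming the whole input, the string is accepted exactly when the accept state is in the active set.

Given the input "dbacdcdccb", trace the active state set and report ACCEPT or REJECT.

initial (ε-close {0}): {0,2,4}
'd' @ 1: {}  — state set empty
rest 'bacdcdccb' ignored (set empty)
after full input: {}  (accept=9 not in)

Answer: REJECT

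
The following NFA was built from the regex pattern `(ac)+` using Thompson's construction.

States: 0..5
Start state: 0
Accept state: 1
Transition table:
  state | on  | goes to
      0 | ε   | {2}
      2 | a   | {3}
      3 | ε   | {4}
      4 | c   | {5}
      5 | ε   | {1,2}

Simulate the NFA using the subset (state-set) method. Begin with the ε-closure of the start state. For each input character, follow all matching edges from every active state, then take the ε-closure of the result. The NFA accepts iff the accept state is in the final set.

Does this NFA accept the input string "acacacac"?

Answer: ACCEPT

Trace:
initial (ε-close {0}): {0,2}
'a' @ 1: {3,4}
'c' @ 2: {1,2,5}  (accept∈set)
'a' @ 3: {3,4}
'c' @ 4: {1,2,5}  (accept∈set)
'a' @ 5: {3,4}
'c' @ 6: {1,2,5}  (accept∈set)
'a' @ 7: {3,4}
'c' @ 8: {1,2,5}  (accept∈set)
final: {1,2,5}; accept 1 in set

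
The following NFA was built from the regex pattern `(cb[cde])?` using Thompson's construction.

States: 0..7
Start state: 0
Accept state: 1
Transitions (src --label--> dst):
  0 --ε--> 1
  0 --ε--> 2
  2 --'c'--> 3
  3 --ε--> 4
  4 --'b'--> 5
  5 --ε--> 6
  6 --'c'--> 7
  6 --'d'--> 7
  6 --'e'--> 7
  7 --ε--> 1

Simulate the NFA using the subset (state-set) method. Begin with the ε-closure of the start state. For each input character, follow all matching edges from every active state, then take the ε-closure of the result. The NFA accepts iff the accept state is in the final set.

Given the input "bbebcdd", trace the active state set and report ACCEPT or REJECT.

S₀ = ε-closure({0}) = {0,1,2}
'b' @ 1: {}  — dead — no transitions
rest 'bebcdd' ignored (set empty)
final: {}; accept 1 not in set

Answer: REJECT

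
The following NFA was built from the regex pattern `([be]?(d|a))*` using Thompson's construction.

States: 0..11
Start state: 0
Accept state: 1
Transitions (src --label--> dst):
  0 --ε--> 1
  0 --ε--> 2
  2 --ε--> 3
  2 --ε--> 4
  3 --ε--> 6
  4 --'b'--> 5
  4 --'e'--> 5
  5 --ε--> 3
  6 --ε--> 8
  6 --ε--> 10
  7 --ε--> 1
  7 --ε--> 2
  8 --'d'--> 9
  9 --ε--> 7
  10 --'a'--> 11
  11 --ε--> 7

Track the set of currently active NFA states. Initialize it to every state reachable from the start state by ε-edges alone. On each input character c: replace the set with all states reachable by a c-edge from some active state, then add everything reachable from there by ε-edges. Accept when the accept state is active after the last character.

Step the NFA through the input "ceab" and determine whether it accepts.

Answer: REJECT

Derivation:
S₀ = ε-closure({0}) = {0,1,2,3,4,6,8,10}
'c' @ 1: {}  — dead — no transitions
rest 'eab' ignored (set empty)
after full input: {}  (accept=1 not in)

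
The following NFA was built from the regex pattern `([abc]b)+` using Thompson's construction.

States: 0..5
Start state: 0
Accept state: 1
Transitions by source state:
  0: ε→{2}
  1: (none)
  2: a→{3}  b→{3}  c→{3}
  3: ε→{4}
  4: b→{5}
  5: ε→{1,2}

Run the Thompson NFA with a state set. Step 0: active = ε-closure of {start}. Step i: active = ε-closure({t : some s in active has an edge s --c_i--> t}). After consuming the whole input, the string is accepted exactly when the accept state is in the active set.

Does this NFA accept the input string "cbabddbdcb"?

initial (ε-close {0}): {0,2}
'c' @ 1: {3,4}
'b' @ 2: {1,2,5}  [accepting]
'a' @ 3: {3,4}
'b' @ 4: {1,2,5}  [accepting]
'd' @ 5: {}  — dead — no transitions
rest 'dbdcb' ignored (set empty)
after full input: {}  (accept=1 not in)

Answer: REJECT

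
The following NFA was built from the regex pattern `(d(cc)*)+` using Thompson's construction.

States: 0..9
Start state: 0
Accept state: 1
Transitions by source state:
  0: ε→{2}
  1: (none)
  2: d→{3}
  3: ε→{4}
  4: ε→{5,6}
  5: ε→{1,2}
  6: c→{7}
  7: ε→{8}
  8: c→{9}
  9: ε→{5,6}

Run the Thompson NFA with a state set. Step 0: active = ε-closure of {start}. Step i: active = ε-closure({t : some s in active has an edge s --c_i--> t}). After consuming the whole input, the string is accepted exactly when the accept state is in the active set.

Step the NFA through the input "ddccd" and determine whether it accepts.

start: ε-closure({0}) = {0,2}
'd' @ 1: {1,2,3,4,5,6}  (accept∈set)
'd' @ 2: {1,2,3,4,5,6}  (accept∈set)
'c' @ 3: {7,8}
'c' @ 4: {1,2,5,6,9}  (accept∈set)
'd' @ 5: {1,2,3,4,5,6}  (accept∈set)
final: {1,2,3,4,5,6}; accept 1 in set

Answer: ACCEPT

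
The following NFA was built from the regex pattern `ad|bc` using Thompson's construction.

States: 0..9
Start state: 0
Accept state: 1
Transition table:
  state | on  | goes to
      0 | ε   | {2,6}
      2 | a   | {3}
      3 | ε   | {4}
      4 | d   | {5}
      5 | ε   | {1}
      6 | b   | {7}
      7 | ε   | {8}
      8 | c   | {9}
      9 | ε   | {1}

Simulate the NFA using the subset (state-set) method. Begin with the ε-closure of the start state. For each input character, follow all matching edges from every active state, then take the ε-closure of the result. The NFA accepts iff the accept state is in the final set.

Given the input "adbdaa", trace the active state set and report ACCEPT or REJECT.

start: ε-closure({0}) = {0,2,6}
'a' @ 1: {3,4}
'd' @ 2: {1,5}  (accept∈set)
'b' @ 3: {}  — dead — no transitions
rest 'daa' ignored (set empty)
after full input: {}  (accept=1 not in)

Answer: REJECT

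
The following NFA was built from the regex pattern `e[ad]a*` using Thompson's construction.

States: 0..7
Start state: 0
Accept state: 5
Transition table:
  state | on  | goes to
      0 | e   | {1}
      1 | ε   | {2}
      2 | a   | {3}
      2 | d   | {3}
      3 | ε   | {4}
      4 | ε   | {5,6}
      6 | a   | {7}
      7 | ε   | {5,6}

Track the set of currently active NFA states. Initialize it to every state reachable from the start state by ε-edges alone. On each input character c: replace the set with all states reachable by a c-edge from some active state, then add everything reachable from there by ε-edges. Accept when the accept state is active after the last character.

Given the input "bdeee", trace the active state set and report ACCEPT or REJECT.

start: ε-closure({0}) = {0}
'b' @ 1: {}  — no active states
rest 'deee' ignored (set empty)
final: {}; accept 5 not in set

Answer: REJECT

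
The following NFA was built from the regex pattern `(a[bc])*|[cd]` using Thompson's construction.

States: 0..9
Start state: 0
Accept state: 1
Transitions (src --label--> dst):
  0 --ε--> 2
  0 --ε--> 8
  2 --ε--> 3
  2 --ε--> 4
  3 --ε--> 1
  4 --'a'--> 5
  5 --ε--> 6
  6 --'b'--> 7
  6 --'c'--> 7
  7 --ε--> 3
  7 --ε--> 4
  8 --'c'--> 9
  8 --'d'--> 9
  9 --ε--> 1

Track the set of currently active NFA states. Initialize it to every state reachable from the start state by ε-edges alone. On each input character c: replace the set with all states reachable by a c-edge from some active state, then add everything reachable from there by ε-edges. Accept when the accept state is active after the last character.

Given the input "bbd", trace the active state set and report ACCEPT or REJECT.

Answer: REJECT

Steps:
start: ε-closure({0}) = {0,1,2,3,4,8}
'b' @ 1: {}  — no active states
rest 'bd' ignored (set empty)
end set {} — state 1 not in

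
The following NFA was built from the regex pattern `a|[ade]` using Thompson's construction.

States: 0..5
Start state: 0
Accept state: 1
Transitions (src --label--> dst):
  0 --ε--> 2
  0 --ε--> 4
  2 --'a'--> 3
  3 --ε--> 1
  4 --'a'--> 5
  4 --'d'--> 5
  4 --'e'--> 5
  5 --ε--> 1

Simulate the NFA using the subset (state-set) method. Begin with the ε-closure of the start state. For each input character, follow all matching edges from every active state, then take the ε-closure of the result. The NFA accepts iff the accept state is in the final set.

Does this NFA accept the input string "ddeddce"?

Answer: REJECT

Steps:
S₀ = ε-closure({0}) = {0,2,4}
'd' @ 1: {1,5}  [accepting]
'd' @ 2: {}  — dead — no transitions
rest 'eddce' ignored (set empty)
end set {} — state 1 not in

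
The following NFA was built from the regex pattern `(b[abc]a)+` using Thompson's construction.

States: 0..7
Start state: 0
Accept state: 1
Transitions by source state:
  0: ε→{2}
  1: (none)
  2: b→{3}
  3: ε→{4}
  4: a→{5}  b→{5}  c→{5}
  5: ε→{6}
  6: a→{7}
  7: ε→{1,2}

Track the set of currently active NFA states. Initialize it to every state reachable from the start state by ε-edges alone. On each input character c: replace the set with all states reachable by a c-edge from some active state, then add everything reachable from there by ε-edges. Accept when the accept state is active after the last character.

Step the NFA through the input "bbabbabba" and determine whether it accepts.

initial (ε-close {0}): {0,2}
'b' @ 1: {3,4}
'b' @ 2: {5,6}
'a' @ 3: {1,2,7}  ✓accept
'b' @ 4: {3,4}
'b' @ 5: {5,6}
'a' @ 6: {1,2,7}  ✓accept
'b' @ 7: {3,4}
'b' @ 8: {5,6}
'a' @ 9: {1,2,7}  ✓accept
final: {1,2,7}; accept 1 in set

Answer: ACCEPT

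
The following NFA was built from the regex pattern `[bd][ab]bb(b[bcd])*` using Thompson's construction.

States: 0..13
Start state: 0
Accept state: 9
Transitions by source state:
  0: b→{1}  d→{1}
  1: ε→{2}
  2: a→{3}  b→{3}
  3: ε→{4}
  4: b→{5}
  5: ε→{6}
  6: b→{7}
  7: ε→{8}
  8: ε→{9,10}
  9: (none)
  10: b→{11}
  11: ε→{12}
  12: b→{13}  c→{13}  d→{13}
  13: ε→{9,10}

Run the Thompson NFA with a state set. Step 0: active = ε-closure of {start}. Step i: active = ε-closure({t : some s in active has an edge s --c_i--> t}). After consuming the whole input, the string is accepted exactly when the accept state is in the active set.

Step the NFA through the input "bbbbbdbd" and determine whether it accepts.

Answer: ACCEPT

Trace:
initial (ε-close {0}): {0}
'b' @ 1: {1,2}
'b' @ 2: {3,4}
'b' @ 3: {5,6}
'b' @ 4: {7,8,9,10}  ✓accept
'b' @ 5: {11,12}
'd' @ 6: {9,10,13}  ✓accept
'b' @ 7: {11,12}
'd' @ 8: {9,10,13}  ✓accept
final: {9,10,13}; accept 9 in set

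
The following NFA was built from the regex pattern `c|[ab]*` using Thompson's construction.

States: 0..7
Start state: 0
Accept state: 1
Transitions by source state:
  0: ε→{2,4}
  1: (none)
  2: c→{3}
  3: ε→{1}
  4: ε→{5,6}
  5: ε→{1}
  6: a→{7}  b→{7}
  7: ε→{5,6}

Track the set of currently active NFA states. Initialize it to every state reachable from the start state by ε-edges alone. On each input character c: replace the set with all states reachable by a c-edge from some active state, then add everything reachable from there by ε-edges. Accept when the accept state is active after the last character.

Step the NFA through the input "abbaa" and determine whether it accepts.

Answer: ACCEPT

Steps:
start: ε-closure({0}) = {0,1,2,4,5,6}
'a' @ 1: {1,5,6,7}  (accept∈set)
'b' @ 2: {1,5,6,7}  (accept∈set)
'b' @ 3: {1,5,6,7}  (accept∈set)
'a' @ 4: {1,5,6,7}  (accept∈set)
'a' @ 5: {1,5,6,7}  (accept∈set)
after full input: {1,5,6,7}  (accept=1 in)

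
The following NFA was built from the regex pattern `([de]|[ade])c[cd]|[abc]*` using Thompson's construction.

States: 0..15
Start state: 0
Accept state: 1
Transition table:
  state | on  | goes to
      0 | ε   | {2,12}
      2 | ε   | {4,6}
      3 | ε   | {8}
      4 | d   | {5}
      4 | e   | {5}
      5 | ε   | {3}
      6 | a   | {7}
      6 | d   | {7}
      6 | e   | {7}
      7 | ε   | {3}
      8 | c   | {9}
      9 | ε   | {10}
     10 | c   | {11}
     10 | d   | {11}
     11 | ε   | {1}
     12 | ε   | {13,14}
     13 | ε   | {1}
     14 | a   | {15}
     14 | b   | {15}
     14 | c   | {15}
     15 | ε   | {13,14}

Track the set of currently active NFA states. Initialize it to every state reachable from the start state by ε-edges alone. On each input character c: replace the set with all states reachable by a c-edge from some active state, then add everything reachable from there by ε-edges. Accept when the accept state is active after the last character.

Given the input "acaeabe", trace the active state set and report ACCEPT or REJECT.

S₀ = ε-closure({0}) = {0,1,2,4,6,12,13,14}
'a' @ 1: {1,3,7,8,13,14,15}  ✓accept
'c' @ 2: {1,9,10,13,14,15}  ✓accept
'a' @ 3: {1,13,14,15}  ✓accept
'e' @ 4: {}  — state set empty
rest 'abe' ignored (set empty)
final: {}; accept 1 not in set

Answer: REJECT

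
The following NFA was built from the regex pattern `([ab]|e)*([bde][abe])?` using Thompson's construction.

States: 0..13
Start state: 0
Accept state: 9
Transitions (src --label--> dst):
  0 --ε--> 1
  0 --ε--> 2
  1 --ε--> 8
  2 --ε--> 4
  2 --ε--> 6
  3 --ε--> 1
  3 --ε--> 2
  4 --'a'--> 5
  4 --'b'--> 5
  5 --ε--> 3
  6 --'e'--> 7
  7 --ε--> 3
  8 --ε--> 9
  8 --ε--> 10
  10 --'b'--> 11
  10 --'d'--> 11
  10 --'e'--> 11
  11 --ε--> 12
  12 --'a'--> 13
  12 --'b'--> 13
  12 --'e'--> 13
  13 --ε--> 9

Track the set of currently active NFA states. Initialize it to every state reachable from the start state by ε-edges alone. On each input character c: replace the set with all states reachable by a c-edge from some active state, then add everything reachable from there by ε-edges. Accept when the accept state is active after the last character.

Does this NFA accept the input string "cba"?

S₀ = ε-closure({0}) = {0,1,2,4,6,8,9,10}
'c' @ 1: {}  — no active states
rest 'ba' ignored (set empty)
end set {} — state 9 not in

Answer: REJECT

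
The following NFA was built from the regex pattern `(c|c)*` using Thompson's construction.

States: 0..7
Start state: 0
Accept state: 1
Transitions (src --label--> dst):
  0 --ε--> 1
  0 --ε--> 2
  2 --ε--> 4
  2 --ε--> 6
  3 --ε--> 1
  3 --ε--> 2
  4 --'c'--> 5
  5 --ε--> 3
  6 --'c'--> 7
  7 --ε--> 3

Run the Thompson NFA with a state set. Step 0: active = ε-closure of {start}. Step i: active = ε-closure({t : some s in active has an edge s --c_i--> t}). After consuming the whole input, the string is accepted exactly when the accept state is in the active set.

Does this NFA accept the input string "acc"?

initial (ε-close {0}): {0,1,2,4,6}
'a' @ 1: {}  — state set empty
rest 'cc' ignored (set empty)
end set {} — state 1 not in

Answer: REJECT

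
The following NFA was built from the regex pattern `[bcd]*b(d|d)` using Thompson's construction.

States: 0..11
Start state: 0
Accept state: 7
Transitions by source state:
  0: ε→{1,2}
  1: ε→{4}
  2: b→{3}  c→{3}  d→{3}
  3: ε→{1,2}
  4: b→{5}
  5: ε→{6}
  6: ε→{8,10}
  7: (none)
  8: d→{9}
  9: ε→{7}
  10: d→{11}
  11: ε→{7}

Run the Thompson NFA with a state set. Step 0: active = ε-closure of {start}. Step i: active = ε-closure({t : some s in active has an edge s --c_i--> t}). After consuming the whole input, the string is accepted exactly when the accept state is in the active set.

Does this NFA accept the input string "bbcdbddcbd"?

Answer: ACCEPT

Trace:
S₀ = ε-closure({0}) = {0,1,2,4}
'b' @ 1: {1,2,3,4,5,6,8,10}
'b' @ 2: {1,2,3,4,5,6,8,10}
'c' @ 3: {1,2,3,4}
'd' @ 4: {1,2,3,4}
'b' @ 5: {1,2,3,4,5,6,8,10}
'd' @ 6: {1,2,3,4,7,9,11}  (accept∈set)
'd' @ 7: {1,2,3,4}
'c' @ 8: {1,2,3,4}
'b' @ 9: {1,2,3,4,5,6,8,10}
'd' @ 10: {1,2,3,4,7,9,11}  (accept∈set)
final: {1,2,3,4,7,9,11}; accept 7 in set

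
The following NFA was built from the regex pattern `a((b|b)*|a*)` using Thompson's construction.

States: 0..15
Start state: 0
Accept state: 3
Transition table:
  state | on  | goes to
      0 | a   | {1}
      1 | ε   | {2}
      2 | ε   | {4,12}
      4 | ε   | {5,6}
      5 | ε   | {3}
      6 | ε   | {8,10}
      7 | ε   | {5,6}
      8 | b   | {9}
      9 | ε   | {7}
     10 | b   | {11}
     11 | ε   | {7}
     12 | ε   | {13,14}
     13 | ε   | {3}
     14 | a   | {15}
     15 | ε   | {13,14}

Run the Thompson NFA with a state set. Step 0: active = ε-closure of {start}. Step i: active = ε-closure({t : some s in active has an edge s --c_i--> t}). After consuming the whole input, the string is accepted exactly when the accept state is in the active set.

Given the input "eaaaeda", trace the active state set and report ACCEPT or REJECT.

Answer: REJECT

Derivation:
S₀ = ε-closure({0}) = {0}
'e' @ 1: {}  — no active states
rest 'aaaeda' ignored (set empty)
end set {} — state 3 not in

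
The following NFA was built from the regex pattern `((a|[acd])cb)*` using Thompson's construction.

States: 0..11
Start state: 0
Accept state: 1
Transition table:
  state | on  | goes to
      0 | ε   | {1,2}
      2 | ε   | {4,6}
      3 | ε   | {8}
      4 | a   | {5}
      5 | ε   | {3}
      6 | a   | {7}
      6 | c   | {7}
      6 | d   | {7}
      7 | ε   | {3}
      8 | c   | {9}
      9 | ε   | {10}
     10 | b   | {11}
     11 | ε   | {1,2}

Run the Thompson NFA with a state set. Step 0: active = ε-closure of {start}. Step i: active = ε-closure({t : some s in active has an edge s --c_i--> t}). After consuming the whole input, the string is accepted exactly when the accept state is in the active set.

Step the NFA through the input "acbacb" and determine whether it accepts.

Answer: ACCEPT

Trace:
S₀ = ε-closure({0}) = {0,1,2,4,6}
'a' @ 1: {3,5,7,8}
'c' @ 2: {9,10}
'b' @ 3: {1,2,4,6,11}  ✓accept
'a' @ 4: {3,5,7,8}
'c' @ 5: {9,10}
'b' @ 6: {1,2,4,6,11}  ✓accept
after full input: {1,2,4,6,11}  (accept=1 in)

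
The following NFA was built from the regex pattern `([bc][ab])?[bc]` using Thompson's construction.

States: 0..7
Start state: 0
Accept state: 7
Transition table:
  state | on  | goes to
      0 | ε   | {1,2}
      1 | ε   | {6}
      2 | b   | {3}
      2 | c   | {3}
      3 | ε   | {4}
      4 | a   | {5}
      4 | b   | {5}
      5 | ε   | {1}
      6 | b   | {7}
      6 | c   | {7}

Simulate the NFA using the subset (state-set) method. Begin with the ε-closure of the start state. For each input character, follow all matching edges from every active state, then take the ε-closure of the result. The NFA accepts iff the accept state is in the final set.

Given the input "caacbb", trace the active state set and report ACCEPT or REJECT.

initial (ε-close {0}): {0,1,2,6}
'c' @ 1: {3,4,7}  ✓accept
'a' @ 2: {1,5,6}
'a' @ 3: {}  — state set empty
rest 'cbb' ignored (set empty)
final: {}; accept 7 not in set

Answer: REJECT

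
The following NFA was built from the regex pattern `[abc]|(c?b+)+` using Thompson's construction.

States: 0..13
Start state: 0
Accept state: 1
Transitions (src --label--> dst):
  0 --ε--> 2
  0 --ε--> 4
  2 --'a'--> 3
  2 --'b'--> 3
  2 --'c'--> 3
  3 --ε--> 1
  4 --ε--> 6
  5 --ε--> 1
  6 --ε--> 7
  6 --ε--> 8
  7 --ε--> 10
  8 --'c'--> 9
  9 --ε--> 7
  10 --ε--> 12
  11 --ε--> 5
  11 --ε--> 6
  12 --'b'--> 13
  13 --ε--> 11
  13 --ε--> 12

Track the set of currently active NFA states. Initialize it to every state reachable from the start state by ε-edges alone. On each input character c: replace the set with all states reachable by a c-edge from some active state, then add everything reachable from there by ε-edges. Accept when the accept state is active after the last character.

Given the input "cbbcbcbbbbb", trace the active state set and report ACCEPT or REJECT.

Answer: ACCEPT

Steps:
initial (ε-close {0}): {0,2,4,6,7,8,10,12}
'c' @ 1: {1,3,7,9,10,12}  (accept∈set)
'b' @ 2: {1,5,6,7,8,10,11,12,13}  (accept∈set)
'b' @ 3: {1,5,6,7,8,10,11,12,13}  (accept∈set)
'c' @ 4: {7,9,10,12}
'b' @ 5: {1,5,6,7,8,10,11,12,13}  (accept∈set)
'c' @ 6: {7,9,10,12}
'b' @ 7: {1,5,6,7,8,10,11,12,13}  (accept∈set)
'b' @ 8: {1,5,6,7,8,10,11,12,13}  (accept∈set)
'b' @ 9: {1,5,6,7,8,10,11,12,13}  (accept∈set)
'b' @ 10: {1,5,6,7,8,10,11,12,13}  (accept∈set)
'b' @ 11: {1,5,6,7,8,10,11,12,13}  (accept∈set)
final: {1,5,6,7,8,10,11,12,13}; accept 1 in set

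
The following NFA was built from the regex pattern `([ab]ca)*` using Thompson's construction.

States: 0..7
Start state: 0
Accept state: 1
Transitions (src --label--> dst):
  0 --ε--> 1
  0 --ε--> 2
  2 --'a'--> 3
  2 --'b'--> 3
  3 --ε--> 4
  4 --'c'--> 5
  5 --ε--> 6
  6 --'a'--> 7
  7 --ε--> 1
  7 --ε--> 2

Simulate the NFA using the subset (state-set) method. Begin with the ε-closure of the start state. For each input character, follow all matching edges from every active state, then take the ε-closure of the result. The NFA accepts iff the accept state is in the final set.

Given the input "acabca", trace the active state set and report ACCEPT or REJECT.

Answer: ACCEPT

Derivation:
start: ε-closure({0}) = {0,1,2}
'a' @ 1: {3,4}
'c' @ 2: {5,6}
'a' @ 3: {1,2,7}  [accepting]
'b' @ 4: {3,4}
'c' @ 5: {5,6}
'a' @ 6: {1,2,7}  [accepting]
end set {1,2,7} — state 1 in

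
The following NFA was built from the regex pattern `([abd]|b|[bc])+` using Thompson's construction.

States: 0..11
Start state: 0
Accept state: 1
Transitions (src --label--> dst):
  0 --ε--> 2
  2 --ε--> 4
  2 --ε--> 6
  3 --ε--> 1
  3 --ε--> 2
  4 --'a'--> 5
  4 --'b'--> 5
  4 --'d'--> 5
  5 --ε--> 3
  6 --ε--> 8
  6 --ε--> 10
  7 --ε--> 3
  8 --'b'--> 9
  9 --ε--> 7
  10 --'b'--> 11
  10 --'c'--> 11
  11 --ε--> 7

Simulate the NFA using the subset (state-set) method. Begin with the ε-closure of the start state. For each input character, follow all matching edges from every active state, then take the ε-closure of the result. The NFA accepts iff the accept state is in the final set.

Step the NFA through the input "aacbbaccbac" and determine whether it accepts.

initial (ε-close {0}): {0,2,4,6,8,10}
'a' @ 1: {1,2,3,4,5,6,8,10}  ✓accept
'a' @ 2: {1,2,3,4,5,6,8,10}  ✓accept
'c' @ 3: {1,2,3,4,6,7,8,10,11}  ✓accept
'b' @ 4: {1,2,3,4,5,6,7,8,9,10,11}  ✓accept
'b' @ 5: {1,2,3,4,5,6,7,8,9,10,11}  ✓accept
'a' @ 6: {1,2,3,4,5,6,8,10}  ✓accept
'c' @ 7: {1,2,3,4,6,7,8,10,11}  ✓accept
'c' @ 8: {1,2,3,4,6,7,8,10,11}  ✓accept
'b' @ 9: {1,2,3,4,5,6,7,8,9,10,11}  ✓accept
'a' @ 10: {1,2,3,4,5,6,8,10}  ✓accept
'c' @ 11: {1,2,3,4,6,7,8,10,11}  ✓accept
final: {1,2,3,4,6,7,8,10,11}; accept 1 in set

Answer: ACCEPT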